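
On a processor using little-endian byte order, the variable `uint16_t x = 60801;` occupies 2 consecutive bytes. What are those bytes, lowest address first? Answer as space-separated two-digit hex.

60801 in hexadecimal, padded to 16 bits, is 0xED81.
Split into bytes (most-significant first): ED 81.
In little-endian order the low byte comes first in memory.
So at ascending addresses the bytes are 81 ED.

81 ED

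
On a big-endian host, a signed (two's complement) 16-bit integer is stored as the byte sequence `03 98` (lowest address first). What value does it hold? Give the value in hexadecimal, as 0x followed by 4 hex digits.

0x0398

Big-endian stores the most-significant byte at the lowest address.
The bytes are already most-significant first: 0x0398.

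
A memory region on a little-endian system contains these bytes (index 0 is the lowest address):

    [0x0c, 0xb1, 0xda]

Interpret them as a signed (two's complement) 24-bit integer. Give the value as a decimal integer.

Little-endian: lowest address holds the least-significant byte.
Reassemble most-significant byte first: DA B1 0C → 0xDAB10C.
Top bit is set, so as a signed 24-bit value this is 0xDAB10C − 2^24 = -2445044.

-2445044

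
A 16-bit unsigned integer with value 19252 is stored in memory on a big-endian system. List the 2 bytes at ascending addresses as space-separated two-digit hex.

4B 34

19252 in hexadecimal, padded to 16 bits, is 0x4B34.
Split into bytes (most-significant first): 4B 34.
Big-endian stores the most-significant byte at the lowest address.
So the memory order matches the most-significant-first order: 4B 34.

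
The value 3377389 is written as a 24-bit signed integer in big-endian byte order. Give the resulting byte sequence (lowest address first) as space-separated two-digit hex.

33 88 ED

3377389 in hexadecimal, padded to 24 bits, is 0x3388ED.
Split into bytes (most-significant first): 33 88 ED.
Big-endian: lowest address holds the most-significant byte.
So the memory order matches the most-significant-first order: 33 88 ED.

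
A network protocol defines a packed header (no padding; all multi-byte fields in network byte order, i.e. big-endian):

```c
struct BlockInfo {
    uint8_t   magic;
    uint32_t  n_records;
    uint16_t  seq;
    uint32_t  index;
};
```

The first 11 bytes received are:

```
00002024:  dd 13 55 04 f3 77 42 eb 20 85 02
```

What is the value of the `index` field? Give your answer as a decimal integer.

3944776962

`index` follows `magic` (1 B), `n_records` (4 B), `seq` (2 B), so it starts at offset 1 + 4 + 2 = 7 and occupies 4 bytes.
Bytes at offsets 7..10: EB 20 85 02.
Big-endian stores the most-significant byte at the lowest address.
The bytes are already most-significant first: 0xEB208502.
0xEB208502 = 3944776962.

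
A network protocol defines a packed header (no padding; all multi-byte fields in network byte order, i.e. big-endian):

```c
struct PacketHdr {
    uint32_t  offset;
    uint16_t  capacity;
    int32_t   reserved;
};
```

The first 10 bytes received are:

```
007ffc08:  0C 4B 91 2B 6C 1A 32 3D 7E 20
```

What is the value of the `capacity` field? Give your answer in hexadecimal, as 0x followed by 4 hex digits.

`capacity` follows `offset` (4 bytes), so it starts at byte offset 4 and occupies 2 bytes.
Bytes at offsets 4..5: 6C 1A.
In big-endian order the high byte comes first in memory.
The bytes are already most-significant first: 0x6C1A.

0x6C1A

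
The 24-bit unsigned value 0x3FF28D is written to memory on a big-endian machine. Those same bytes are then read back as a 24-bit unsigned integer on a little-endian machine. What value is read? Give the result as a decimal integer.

Stored big-endian, the bytes at ascending addresses are 3F F2 8D.
Read back as little-endian, the first byte is least significant, giving 0x8DF23F.
0x8DF23F = 9302591.

9302591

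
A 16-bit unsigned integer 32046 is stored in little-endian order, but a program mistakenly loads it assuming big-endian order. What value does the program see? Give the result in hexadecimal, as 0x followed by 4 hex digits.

32046 in 16-bit hexadecimal is 0x7D2E.
Stored little-endian, the bytes at ascending addresses are 2E 7D.
Read back as big-endian, the last byte is least significant, giving 0x2E7D.

0x2E7D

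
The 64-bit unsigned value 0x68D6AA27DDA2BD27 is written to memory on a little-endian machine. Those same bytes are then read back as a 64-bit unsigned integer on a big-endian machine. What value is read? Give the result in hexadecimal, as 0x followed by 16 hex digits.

0x27BDA2DD27AAD668

Stored little-endian, the bytes at ascending addresses are 27 BD A2 DD 27 AA D6 68.
Read back as big-endian, the last byte is least significant, giving 0x27BDA2DD27AAD668.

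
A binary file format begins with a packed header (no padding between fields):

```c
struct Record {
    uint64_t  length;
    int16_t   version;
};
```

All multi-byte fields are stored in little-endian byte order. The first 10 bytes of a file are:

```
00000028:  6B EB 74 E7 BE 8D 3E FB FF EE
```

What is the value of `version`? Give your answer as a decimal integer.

-4353

`version` follows `length` (8 bytes), so it starts at byte offset 8 and occupies 2 bytes.
Bytes at offsets 8..9: FF EE.
In little-endian order the low byte comes first in memory.
Reassemble most-significant byte first: EE FF → 0xEEFF.
Top bit is set, so as a signed 16-bit value this is 0xEEFF − 2^16 = -4353.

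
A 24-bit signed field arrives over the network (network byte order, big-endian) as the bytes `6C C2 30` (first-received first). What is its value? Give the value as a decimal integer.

In big-endian order the high byte comes first in memory.
The bytes are already most-significant first: 0x6CC230.
0x6CC230 = 7127600.

7127600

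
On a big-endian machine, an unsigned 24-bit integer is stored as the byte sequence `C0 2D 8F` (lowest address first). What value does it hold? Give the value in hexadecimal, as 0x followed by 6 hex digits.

Big-endian: lowest address holds the most-significant byte.
The bytes are already most-significant first: 0xC02D8F.

0xC02D8F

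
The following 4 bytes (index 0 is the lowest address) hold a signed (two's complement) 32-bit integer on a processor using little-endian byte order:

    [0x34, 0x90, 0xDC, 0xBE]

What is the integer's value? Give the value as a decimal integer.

Little-endian: lowest address holds the least-significant byte.
Reassemble most-significant byte first: BE DC 90 34 → 0xBEDC9034.
Top bit is set, so as a signed 32-bit value this is 0xBEDC9034 − 2^32 = -1092841420.

-1092841420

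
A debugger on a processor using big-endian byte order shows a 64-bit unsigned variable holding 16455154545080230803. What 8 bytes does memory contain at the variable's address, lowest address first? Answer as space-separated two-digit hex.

16455154545080230803 in hexadecimal, padded to 64 bits, is 0xE45C73E027A96393.
Split into bytes (most-significant first): E4 5C 73 E0 27 A9 63 93.
Big-endian: lowest address holds the most-significant byte.
So the memory order matches the most-significant-first order: E4 5C 73 E0 27 A9 63 93.

E4 5C 73 E0 27 A9 63 93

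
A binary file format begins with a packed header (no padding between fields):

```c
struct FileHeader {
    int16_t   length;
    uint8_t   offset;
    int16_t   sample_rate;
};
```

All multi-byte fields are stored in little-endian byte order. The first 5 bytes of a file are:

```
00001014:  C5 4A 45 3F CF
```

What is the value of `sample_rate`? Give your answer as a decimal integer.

-12481

`sample_rate` follows `length` (2 B), `offset` (1 B), so it starts at offset 2 + 1 = 3 and occupies 2 bytes.
Bytes at offsets 3..4: 3F CF.
Little-endian stores the least-significant byte at the lowest address.
Reassemble most-significant byte first: CF 3F → 0xCF3F.
Top bit is set, so as a signed 16-bit value this is 0xCF3F − 2^16 = -12481.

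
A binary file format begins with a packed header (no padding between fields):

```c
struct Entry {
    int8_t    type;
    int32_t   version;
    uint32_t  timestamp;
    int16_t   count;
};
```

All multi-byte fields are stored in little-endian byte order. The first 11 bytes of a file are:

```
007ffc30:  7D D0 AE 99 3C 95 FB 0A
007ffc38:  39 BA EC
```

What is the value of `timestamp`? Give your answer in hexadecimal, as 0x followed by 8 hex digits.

`timestamp` follows `type` (1 B), `version` (4 B), so it starts at offset 1 + 4 = 5 and occupies 4 bytes.
Bytes at offsets 5..8: 95 FB 0A 39.
In little-endian order the low byte comes first in memory.
Reassemble most-significant byte first: 39 0A FB 95 → 0x390AFB95.

0x390AFB95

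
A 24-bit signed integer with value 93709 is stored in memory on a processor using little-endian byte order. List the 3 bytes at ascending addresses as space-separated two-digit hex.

93709 in hexadecimal, padded to 24 bits, is 0x016E0D.
Split into bytes (most-significant first): 01 6E 0D.
Little-endian stores the least-significant byte at the lowest address.
So at ascending addresses the bytes are 0D 6E 01.

0D 6E 01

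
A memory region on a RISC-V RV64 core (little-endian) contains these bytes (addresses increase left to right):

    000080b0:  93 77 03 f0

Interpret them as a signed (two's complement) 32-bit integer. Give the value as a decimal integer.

-268208237

Little-endian: lowest address holds the least-significant byte.
Reassemble most-significant byte first: F0 03 77 93 → 0xF0037793.
Top bit is set, so as a signed 32-bit value this is 0xF0037793 − 2^32 = -268208237.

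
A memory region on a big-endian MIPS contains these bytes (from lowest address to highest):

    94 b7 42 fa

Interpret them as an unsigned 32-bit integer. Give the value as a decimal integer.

Big-endian: lowest address holds the most-significant byte.
The bytes are already most-significant first: 0x94B742FA.
0x94B742FA = 2495038202.

2495038202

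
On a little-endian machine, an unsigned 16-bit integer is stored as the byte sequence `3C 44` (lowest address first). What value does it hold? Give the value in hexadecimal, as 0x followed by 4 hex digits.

0x443C

In little-endian order the low byte comes first in memory.
Reassemble most-significant byte first: 44 3C → 0x443C.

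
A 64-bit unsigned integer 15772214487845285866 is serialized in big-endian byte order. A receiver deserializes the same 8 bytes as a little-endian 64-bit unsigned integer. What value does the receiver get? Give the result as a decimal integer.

15772214487845285866 in 64-bit hexadecimal is 0xDAE229830D49AFEA.
Stored big-endian, the bytes at ascending addresses are DA E2 29 83 0D 49 AF EA.
Read back as little-endian, the first byte is least significant, giving 0xEAAF490D8329E2DA.
0xEAAF490D8329E2DA = 16910815448183464666.

16910815448183464666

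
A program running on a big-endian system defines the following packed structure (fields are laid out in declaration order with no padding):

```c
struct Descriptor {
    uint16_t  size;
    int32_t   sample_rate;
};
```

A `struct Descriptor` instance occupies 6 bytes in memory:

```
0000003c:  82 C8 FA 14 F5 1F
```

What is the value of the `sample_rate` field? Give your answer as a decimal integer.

-99289825

`sample_rate` follows `size` (2 bytes), so it starts at byte offset 2 and occupies 4 bytes.
Bytes at offsets 2..5: FA 14 F5 1F.
Big-endian stores the most-significant byte at the lowest address.
The bytes are already most-significant first: 0xFA14F51F.
Top bit is set, so as a signed 32-bit value this is 0xFA14F51F − 2^32 = -99289825.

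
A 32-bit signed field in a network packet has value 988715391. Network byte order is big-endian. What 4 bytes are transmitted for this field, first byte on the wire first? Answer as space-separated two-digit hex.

988715391 in hexadecimal, padded to 32 bits, is 0x3AEE997F.
Split into bytes (most-significant first): 3A EE 99 7F.
Big-endian stores the most-significant byte at the lowest address.
So the memory order matches the most-significant-first order: 3A EE 99 7F.

3A EE 99 7F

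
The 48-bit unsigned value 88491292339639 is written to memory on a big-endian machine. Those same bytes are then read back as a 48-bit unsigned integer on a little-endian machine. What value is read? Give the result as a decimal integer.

88491292339639 in 48-bit hexadecimal is 0x507B7C0BADB7.
Stored big-endian, the bytes at ascending addresses are 50 7B 7C 0B AD B7.
Read back as little-endian, the first byte is least significant, giving 0xB7AD0B7C7B50.
0xB7AD0B7C7B50 = 201953849932624.

201953849932624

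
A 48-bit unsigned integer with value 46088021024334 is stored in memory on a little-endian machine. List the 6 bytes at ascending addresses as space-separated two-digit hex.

46088021024334 in hexadecimal, padded to 48 bits, is 0x29EAB41F1E4E.
Split into bytes (most-significant first): 29 EA B4 1F 1E 4E.
Little-endian stores the least-significant byte at the lowest address.
So at ascending addresses the bytes are 4E 1E 1F B4 EA 29.

4E 1E 1F B4 EA 29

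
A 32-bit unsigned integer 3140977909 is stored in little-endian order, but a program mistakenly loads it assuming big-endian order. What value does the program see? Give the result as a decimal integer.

4119082939

3140977909 in 32-bit hexadecimal is 0xBB3784F5.
Stored little-endian, the bytes at ascending addresses are F5 84 37 BB.
Read back as big-endian, the last byte is least significant, giving 0xF58437BB.
0xF58437BB = 4119082939.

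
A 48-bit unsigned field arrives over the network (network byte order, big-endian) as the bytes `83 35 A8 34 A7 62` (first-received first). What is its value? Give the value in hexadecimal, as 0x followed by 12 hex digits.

0x8335A834A762

In big-endian order the high byte comes first in memory.
The bytes are already most-significant first: 0x8335A834A762.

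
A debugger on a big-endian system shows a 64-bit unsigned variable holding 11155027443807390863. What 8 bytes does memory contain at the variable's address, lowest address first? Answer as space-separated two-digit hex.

9A CE 9E 5B B7 DF 8C 8F

11155027443807390863 in hexadecimal, padded to 64 bits, is 0x9ACE9E5BB7DF8C8F.
Split into bytes (most-significant first): 9A CE 9E 5B B7 DF 8C 8F.
Big-endian stores the most-significant byte at the lowest address.
So the memory order matches the most-significant-first order: 9A CE 9E 5B B7 DF 8C 8F.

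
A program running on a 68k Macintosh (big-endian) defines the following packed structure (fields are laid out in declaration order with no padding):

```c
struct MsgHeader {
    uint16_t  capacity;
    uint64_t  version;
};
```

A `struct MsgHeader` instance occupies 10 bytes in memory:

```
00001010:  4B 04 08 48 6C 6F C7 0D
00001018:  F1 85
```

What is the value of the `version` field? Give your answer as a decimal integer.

596846177963340165

`version` follows `capacity` (2 bytes), so it starts at byte offset 2 and occupies 8 bytes.
Bytes at offsets 2..9: 08 48 6C 6F C7 0D F1 85.
Big-endian stores the most-significant byte at the lowest address.
The bytes are already most-significant first: 0x08486C6FC70DF185.
0x08486C6FC70DF185 = 596846177963340165.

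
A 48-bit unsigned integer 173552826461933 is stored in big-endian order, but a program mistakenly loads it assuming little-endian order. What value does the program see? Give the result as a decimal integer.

173552826461933 in 48-bit hexadecimal is 0x9DD86A922EED.
Stored big-endian, the bytes at ascending addresses are 9D D8 6A 92 2E ED.
Read back as little-endian, the first byte is least significant, giving 0xED2E926AD89D.
0xED2E926AD89D = 260784280754333.

260784280754333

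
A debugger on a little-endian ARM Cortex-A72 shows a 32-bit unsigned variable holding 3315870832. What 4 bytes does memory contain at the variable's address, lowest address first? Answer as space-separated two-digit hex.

70 2C A4 C5

3315870832 in hexadecimal, padded to 32 bits, is 0xC5A42C70.
Split into bytes (most-significant first): C5 A4 2C 70.
In little-endian order the low byte comes first in memory.
So at ascending addresses the bytes are 70 2C A4 C5.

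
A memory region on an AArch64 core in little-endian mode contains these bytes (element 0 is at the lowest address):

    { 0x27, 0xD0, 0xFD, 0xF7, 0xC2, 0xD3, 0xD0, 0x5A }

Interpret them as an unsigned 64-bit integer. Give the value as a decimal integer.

Little-endian: lowest address holds the least-significant byte.
Reassemble most-significant byte first: 5A D0 D3 C2 F7 FD D0 27 → 0x5AD0D3C2F7FDD027.
0x5AD0D3C2F7FDD027 = 6543963092907053095.

6543963092907053095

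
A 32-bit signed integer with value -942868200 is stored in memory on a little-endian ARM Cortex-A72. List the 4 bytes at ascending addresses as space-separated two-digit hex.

Two's complement of -942868200 in 32 bits: 942868200 = 0x383306E8; invert → 0xC7CCF917; add 1 → 0xC7CCF918.
Split into bytes (most-significant first): C7 CC F9 18.
Little-endian: lowest address holds the least-significant byte.
So at ascending addresses the bytes are 18 F9 CC C7.

18 F9 CC C7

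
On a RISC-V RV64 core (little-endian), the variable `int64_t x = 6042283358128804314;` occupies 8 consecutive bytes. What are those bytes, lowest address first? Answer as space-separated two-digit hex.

DA 91 85 69 B3 80 DA 53

6042283358128804314 in hexadecimal, padded to 64 bits, is 0x53DA80B3698591DA.
Split into bytes (most-significant first): 53 DA 80 B3 69 85 91 DA.
Little-endian: lowest address holds the least-significant byte.
So at ascending addresses the bytes are DA 91 85 69 B3 80 DA 53.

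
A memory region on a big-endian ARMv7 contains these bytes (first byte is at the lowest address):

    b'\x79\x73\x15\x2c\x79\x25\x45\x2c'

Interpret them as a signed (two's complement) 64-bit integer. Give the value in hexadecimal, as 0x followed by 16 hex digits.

0x7973152C7925452C

Big-endian: lowest address holds the most-significant byte.
The bytes are already most-significant first: 0x7973152C7925452C.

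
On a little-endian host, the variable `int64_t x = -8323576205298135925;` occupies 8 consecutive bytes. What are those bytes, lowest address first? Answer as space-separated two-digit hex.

8B 8C 4F 9E 8A B7 7C 8C

Two's complement of -8323576205298135925 in 64 bits: 8323576205298135925 = 0x7383487561B07375; invert → 0x8C7CB78A9E4F8C8A; add 1 → 0x8C7CB78A9E4F8C8B.
Split into bytes (most-significant first): 8C 7C B7 8A 9E 4F 8C 8B.
Little-endian stores the least-significant byte at the lowest address.
So at ascending addresses the bytes are 8B 8C 4F 9E 8A B7 7C 8C.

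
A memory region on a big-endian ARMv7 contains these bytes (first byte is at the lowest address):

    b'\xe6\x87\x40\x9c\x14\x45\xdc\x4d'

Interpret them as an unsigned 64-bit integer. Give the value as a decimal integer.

16611316789678562381

Big-endian: lowest address holds the most-significant byte.
The bytes are already most-significant first: 0xE687409C1445DC4D.
0xE687409C1445DC4D = 16611316789678562381.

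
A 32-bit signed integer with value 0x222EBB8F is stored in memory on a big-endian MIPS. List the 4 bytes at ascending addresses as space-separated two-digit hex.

Split into bytes (most-significant first): 22 2E BB 8F.
In big-endian order the high byte comes first in memory.
So the memory order matches the most-significant-first order: 22 2E BB 8F.

22 2E BB 8F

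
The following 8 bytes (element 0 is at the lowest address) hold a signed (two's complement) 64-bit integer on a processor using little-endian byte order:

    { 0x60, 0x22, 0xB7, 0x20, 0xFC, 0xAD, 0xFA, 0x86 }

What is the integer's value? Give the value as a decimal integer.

In little-endian order the low byte comes first in memory.
Reassemble most-significant byte first: 86 FA AD FC 20 B7 22 60 → 0x86FAADFC20B72260.
Top bit is set, so as a signed 64-bit value this is 0x86FAADFC20B72260 − 2^64 = -8720466430057307552.

-8720466430057307552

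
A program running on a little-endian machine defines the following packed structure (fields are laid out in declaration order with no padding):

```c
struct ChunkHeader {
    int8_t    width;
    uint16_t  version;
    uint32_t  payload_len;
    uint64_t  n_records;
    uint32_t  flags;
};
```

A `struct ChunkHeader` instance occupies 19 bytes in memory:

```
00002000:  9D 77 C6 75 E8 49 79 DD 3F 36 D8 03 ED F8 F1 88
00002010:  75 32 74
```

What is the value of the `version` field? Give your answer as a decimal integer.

`version` follows `width` (1 byte), so it starts at byte offset 1 and occupies 2 bytes.
Bytes at offsets 1..2: 77 C6.
Little-endian stores the least-significant byte at the lowest address.
Reassemble most-significant byte first: C6 77 → 0xC677.
0xC677 = 50807.

50807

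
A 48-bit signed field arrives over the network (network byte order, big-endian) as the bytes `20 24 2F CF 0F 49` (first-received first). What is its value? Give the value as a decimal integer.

In big-endian order the high byte comes first in memory.
The bytes are already most-significant first: 0x20242FCF0F49.
0x20242FCF0F49 = 35339793010505.

35339793010505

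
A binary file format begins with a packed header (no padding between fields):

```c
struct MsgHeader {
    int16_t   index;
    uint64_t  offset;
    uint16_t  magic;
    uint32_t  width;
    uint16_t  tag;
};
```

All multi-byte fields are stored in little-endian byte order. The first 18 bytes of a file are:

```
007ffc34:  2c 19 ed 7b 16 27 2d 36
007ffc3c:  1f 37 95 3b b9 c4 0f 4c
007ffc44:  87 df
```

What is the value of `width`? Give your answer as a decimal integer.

1276101817

`width` follows `index` (2 B), `offset` (8 B), `magic` (2 B), so it starts at offset 2 + 8 + 2 = 12 and occupies 4 bytes.
Bytes at offsets 12..15: B9 C4 0F 4C.
Little-endian stores the least-significant byte at the lowest address.
Reassemble most-significant byte first: 4C 0F C4 B9 → 0x4C0FC4B9.
0x4C0FC4B9 = 1276101817.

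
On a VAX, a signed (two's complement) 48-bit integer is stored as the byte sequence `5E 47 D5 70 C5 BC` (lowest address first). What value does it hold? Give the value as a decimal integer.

Little-endian stores the least-significant byte at the lowest address.
Reassemble most-significant byte first: BC C5 70 D5 47 5E → 0xBCC570D5475E.
Top bit is set, so as a signed 48-bit value this is 0xBCC570D5475E − 2^48 = -73918789105826.

-73918789105826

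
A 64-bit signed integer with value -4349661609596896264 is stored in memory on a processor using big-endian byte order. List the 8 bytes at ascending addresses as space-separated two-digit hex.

C3 A2 E5 CF C2 D2 BB F8

Two's complement of -4349661609596896264 in 64 bits: 4349661609596896264 = 0x3C5D1A303D2D4408; invert → 0xC3A2E5CFC2D2BBF7; add 1 → 0xC3A2E5CFC2D2BBF8.
Split into bytes (most-significant first): C3 A2 E5 CF C2 D2 BB F8.
In big-endian order the high byte comes first in memory.
So the memory order matches the most-significant-first order: C3 A2 E5 CF C2 D2 BB F8.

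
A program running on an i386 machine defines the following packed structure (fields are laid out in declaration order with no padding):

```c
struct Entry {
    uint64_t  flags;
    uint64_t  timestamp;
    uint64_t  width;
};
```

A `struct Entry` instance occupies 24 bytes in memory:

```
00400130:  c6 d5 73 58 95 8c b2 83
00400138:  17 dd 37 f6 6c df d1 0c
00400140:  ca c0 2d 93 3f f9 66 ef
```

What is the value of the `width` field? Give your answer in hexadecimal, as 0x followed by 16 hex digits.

0xEF66F93F932DC0CA

`width` follows `flags` (8 B), `timestamp` (8 B), so it starts at offset 8 + 8 = 16 and occupies 8 bytes.
Bytes at offsets 16..23: CA C0 2D 93 3F F9 66 EF.
Little-endian stores the least-significant byte at the lowest address.
Reassemble most-significant byte first: EF 66 F9 3F 93 2D C0 CA → 0xEF66F93F932DC0CA.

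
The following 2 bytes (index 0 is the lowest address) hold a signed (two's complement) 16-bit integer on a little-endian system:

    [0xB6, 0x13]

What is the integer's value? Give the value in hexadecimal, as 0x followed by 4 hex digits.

In little-endian order the low byte comes first in memory.
Reassemble most-significant byte first: 13 B6 → 0x13B6.

0x13B6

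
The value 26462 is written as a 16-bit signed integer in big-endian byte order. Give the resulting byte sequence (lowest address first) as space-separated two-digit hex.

67 5E

26462 in hexadecimal, padded to 16 bits, is 0x675E.
Split into bytes (most-significant first): 67 5E.
Big-endian: lowest address holds the most-significant byte.
So the memory order matches the most-significant-first order: 67 5E.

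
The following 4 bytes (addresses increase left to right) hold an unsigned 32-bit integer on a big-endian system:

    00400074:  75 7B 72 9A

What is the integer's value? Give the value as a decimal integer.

1971024538

In big-endian order the high byte comes first in memory.
The bytes are already most-significant first: 0x757B729A.
0x757B729A = 1971024538.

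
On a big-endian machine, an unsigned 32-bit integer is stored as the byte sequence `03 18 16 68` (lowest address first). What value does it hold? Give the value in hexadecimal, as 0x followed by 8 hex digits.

0x03181668

Big-endian: lowest address holds the most-significant byte.
The bytes are already most-significant first: 0x03181668.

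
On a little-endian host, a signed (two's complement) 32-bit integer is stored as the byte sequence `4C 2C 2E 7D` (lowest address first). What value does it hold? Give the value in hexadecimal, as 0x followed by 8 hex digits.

0x7D2E2C4C

Little-endian stores the least-significant byte at the lowest address.
Reassemble most-significant byte first: 7D 2E 2C 4C → 0x7D2E2C4C.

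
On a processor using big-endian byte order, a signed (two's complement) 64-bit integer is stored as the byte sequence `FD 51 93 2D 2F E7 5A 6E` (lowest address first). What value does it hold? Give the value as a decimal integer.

Big-endian stores the most-significant byte at the lowest address.
The bytes are already most-significant first: 0xFD51932D2FE75A6E.
Top bit is set, so as a signed 64-bit value this is 0xFD51932D2FE75A6E − 2^64 = -193211486713718162.

-193211486713718162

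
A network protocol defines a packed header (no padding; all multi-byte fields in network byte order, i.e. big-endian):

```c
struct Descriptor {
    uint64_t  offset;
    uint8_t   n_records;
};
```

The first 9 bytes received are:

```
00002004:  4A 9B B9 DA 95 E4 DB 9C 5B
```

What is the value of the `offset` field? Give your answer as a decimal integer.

5376094928665631644

`offset` is the first field, at byte offset 0, occupying 8 bytes.
Bytes at offsets 0..7: 4A 9B B9 DA 95 E4 DB 9C.
In big-endian order the high byte comes first in memory.
The bytes are already most-significant first: 0x4A9BB9DA95E4DB9C.
0x4A9BB9DA95E4DB9C = 5376094928665631644.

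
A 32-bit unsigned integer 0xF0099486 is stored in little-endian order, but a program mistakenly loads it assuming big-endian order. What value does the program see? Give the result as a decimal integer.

2257848816

Stored little-endian, the bytes at ascending addresses are 86 94 09 F0.
Read back as big-endian, the last byte is least significant, giving 0x869409F0.
0x869409F0 = 2257848816.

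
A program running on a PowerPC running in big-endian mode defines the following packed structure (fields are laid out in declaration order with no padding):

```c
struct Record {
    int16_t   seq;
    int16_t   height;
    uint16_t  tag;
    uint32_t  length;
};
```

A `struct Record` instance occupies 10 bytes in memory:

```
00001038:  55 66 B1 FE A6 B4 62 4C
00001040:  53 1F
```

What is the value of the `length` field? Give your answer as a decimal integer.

1649169183

`length` follows `seq` (2 B), `height` (2 B), `tag` (2 B), so it starts at offset 2 + 2 + 2 = 6 and occupies 4 bytes.
Bytes at offsets 6..9: 62 4C 53 1F.
Big-endian stores the most-significant byte at the lowest address.
The bytes are already most-significant first: 0x624C531F.
0x624C531F = 1649169183.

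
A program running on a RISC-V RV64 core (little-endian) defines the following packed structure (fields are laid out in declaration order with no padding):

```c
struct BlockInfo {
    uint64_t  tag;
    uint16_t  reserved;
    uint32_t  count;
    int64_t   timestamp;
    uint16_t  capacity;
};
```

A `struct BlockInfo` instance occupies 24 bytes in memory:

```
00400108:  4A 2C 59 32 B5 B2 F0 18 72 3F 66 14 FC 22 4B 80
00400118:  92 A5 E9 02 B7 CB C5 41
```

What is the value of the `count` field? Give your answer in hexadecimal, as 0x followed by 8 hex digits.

`count` follows `tag` (8 B), `reserved` (2 B), so it starts at offset 8 + 2 = 10 and occupies 4 bytes.
Bytes at offsets 10..13: 66 14 FC 22.
Little-endian stores the least-significant byte at the lowest address.
Reassemble most-significant byte first: 22 FC 14 66 → 0x22FC1466.

0x22FC1466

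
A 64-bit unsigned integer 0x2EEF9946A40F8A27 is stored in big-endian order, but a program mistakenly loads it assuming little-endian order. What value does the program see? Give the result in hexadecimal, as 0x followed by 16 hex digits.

0x278A0FA44699EF2E

Stored big-endian, the bytes at ascending addresses are 2E EF 99 46 A4 0F 8A 27.
Read back as little-endian, the first byte is least significant, giving 0x278A0FA44699EF2E.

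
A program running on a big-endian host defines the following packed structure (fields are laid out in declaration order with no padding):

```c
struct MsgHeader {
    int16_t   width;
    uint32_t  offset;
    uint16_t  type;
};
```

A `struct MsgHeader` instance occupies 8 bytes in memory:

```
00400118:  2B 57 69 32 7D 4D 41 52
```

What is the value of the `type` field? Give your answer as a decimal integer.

16722

`type` follows `width` (2 B), `offset` (4 B), so it starts at offset 2 + 4 = 6 and occupies 2 bytes.
Bytes at offsets 6..7: 41 52.
Big-endian stores the most-significant byte at the lowest address.
The bytes are already most-significant first: 0x4152.
0x4152 = 16722.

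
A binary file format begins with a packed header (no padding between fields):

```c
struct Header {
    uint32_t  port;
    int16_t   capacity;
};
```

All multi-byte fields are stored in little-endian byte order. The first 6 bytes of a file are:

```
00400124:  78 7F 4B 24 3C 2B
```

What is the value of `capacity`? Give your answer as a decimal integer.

11068

`capacity` follows `port` (4 bytes), so it starts at byte offset 4 and occupies 2 bytes.
Bytes at offsets 4..5: 3C 2B.
In little-endian order the low byte comes first in memory.
Reassemble most-significant byte first: 2B 3C → 0x2B3C.
0x2B3C = 11068.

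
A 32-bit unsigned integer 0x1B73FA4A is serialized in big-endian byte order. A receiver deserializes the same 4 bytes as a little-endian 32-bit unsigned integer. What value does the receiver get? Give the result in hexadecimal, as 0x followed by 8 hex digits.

0x4AFA731B

Stored big-endian, the bytes at ascending addresses are 1B 73 FA 4A.
Read back as little-endian, the first byte is least significant, giving 0x4AFA731B.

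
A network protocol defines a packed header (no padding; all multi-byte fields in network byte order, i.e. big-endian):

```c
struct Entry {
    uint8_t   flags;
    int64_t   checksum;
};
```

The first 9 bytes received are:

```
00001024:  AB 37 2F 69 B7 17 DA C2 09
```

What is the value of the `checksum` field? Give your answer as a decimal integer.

`checksum` follows `flags` (1 byte), so it starts at byte offset 1 and occupies 8 bytes.
Bytes at offsets 1..8: 37 2F 69 B7 17 DA C2 09.
Big-endian stores the most-significant byte at the lowest address.
The bytes are already most-significant first: 0x372F69B717DAC209.
0x372F69B717DAC209 = 3976513231091581449.

3976513231091581449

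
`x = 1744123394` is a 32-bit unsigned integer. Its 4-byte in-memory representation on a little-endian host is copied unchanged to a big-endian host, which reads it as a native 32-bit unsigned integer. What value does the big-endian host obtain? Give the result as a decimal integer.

1744123394 in 32-bit hexadecimal is 0x67F53602.
Stored little-endian, the bytes at ascending addresses are 02 36 F5 67.
Read back as big-endian, the last byte is least significant, giving 0x0236F567.
0x0236F567 = 37156199.

37156199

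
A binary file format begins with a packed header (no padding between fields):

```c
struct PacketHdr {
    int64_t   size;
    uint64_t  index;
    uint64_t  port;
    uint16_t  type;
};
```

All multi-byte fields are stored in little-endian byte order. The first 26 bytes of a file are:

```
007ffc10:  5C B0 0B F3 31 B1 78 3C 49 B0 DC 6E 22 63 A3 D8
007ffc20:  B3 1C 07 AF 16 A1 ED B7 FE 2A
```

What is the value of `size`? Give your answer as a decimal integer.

4357427467570098268

`size` is the first field, at byte offset 0, occupying 8 bytes.
Bytes at offsets 0..7: 5C B0 0B F3 31 B1 78 3C.
Little-endian: lowest address holds the least-significant byte.
Reassemble most-significant byte first: 3C 78 B1 31 F3 0B B0 5C → 0x3C78B131F30BB05C.
0x3C78B131F30BB05C = 4357427467570098268.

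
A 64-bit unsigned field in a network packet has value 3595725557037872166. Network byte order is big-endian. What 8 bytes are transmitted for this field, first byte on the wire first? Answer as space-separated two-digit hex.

31 E6 95 57 D9 09 34 26

3595725557037872166 in hexadecimal, padded to 64 bits, is 0x31E69557D9093426.
Split into bytes (most-significant first): 31 E6 95 57 D9 09 34 26.
In big-endian order the high byte comes first in memory.
So the memory order matches the most-significant-first order: 31 E6 95 57 D9 09 34 26.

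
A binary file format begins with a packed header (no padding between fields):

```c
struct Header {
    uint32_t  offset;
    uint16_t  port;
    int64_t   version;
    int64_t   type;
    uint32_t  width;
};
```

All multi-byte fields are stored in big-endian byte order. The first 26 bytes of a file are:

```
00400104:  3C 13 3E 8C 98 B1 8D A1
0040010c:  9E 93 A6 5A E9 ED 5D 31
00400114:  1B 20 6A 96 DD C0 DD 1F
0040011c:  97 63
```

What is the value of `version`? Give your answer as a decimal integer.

-8241131486122939923

`version` follows `offset` (4 B), `port` (2 B), so it starts at offset 4 + 2 = 6 and occupies 8 bytes.
Bytes at offsets 6..13: 8D A1 9E 93 A6 5A E9 ED.
Big-endian stores the most-significant byte at the lowest address.
The bytes are already most-significant first: 0x8DA19E93A65AE9ED.
Top bit is set, so as a signed 64-bit value this is 0x8DA19E93A65AE9ED − 2^64 = -8241131486122939923.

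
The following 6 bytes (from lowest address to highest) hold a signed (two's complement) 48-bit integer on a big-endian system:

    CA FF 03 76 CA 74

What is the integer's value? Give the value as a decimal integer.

-58278353122700

In big-endian order the high byte comes first in memory.
The bytes are already most-significant first: 0xCAFF0376CA74.
Top bit is set, so as a signed 48-bit value this is 0xCAFF0376CA74 − 2^48 = -58278353122700.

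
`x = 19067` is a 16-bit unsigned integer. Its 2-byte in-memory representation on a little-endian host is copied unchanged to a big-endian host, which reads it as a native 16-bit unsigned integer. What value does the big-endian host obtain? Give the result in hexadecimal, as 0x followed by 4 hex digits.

0x7B4A

19067 in 16-bit hexadecimal is 0x4A7B.
Stored little-endian, the bytes at ascending addresses are 7B 4A.
Read back as big-endian, the last byte is least significant, giving 0x7B4A.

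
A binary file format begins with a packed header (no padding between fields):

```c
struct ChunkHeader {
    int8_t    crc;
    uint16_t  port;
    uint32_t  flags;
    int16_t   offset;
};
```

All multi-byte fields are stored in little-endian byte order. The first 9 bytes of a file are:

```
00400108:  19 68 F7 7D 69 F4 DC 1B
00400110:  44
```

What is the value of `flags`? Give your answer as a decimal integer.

`flags` follows `crc` (1 B), `port` (2 B), so it starts at offset 1 + 2 = 3 and occupies 4 bytes.
Bytes at offsets 3..6: 7D 69 F4 DC.
Little-endian: lowest address holds the least-significant byte.
Reassemble most-significant byte first: DC F4 69 7D → 0xDCF4697D.
0xDCF4697D = 3707005309.

3707005309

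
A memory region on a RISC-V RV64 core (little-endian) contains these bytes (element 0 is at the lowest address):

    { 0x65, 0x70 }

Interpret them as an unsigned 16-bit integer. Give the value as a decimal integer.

Little-endian stores the least-significant byte at the lowest address.
Reassemble most-significant byte first: 70 65 → 0x7065.
0x7065 = 28773.

28773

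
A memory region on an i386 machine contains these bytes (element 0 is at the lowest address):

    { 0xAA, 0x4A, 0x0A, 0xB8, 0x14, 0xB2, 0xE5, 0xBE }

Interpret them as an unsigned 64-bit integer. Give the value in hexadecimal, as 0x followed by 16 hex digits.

Little-endian: lowest address holds the least-significant byte.
Reassemble most-significant byte first: BE E5 B2 14 B8 0A 4A AA → 0xBEE5B214B80A4AAA.

0xBEE5B214B80A4AAA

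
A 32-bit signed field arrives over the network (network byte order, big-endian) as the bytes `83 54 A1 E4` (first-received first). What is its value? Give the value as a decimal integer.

-2091605532

In big-endian order the high byte comes first in memory.
The bytes are already most-significant first: 0x8354A1E4.
Top bit is set, so as a signed 32-bit value this is 0x8354A1E4 − 2^32 = -2091605532.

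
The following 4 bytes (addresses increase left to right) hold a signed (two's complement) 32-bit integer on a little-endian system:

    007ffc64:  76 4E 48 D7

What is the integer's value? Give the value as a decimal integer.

Little-endian stores the least-significant byte at the lowest address.
Reassemble most-significant byte first: D7 48 4E 76 → 0xD7484E76.
Top bit is set, so as a signed 32-bit value this is 0xD7484E76 − 2^32 = -683127178.

-683127178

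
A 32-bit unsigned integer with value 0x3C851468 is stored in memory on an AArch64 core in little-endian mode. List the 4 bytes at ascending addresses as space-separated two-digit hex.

Split into bytes (most-significant first): 3C 85 14 68.
Little-endian: lowest address holds the least-significant byte.
So at ascending addresses the bytes are 68 14 85 3C.

68 14 85 3C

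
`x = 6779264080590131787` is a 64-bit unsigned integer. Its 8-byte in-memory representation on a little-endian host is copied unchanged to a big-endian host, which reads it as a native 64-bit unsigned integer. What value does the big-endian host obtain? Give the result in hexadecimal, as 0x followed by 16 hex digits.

0x4BD22362C3C8145E

6779264080590131787 in 64-bit hexadecimal is 0x5E14C8C36223D24B.
Stored little-endian, the bytes at ascending addresses are 4B D2 23 62 C3 C8 14 5E.
Read back as big-endian, the last byte is least significant, giving 0x4BD22362C3C8145E.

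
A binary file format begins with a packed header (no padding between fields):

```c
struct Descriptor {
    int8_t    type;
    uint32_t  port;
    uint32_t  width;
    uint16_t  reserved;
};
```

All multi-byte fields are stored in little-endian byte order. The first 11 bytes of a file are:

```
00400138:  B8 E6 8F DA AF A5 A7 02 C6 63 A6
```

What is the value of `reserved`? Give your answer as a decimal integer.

`reserved` follows `type` (1 B), `port` (4 B), `width` (4 B), so it starts at offset 1 + 4 + 4 = 9 and occupies 2 bytes.
Bytes at offsets 9..10: 63 A6.
Little-endian stores the least-significant byte at the lowest address.
Reassemble most-significant byte first: A6 63 → 0xA663.
0xA663 = 42595.

42595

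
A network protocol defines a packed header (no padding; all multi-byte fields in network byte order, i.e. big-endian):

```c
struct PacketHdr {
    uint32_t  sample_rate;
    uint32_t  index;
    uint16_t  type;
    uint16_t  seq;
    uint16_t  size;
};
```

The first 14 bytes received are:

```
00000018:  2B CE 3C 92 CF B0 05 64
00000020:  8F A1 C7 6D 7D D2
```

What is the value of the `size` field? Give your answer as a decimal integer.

32210

`size` follows `sample_rate` (4 B), `index` (4 B), `type` (2 B), `seq` (2 B), so it starts at offset 4 + 4 + 2 + 2 = 12 and occupies 2 bytes.
Bytes at offsets 12..13: 7D D2.
Big-endian: lowest address holds the most-significant byte.
The bytes are already most-significant first: 0x7DD2.
0x7DD2 = 32210.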